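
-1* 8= -8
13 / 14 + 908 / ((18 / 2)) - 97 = 607 / 126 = 4.82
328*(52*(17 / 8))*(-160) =-5799040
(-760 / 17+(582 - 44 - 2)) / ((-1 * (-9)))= 928 / 17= 54.59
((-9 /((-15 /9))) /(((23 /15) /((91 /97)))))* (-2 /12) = -2457 /4462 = -0.55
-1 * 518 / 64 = -259 / 32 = -8.09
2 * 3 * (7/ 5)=42/ 5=8.40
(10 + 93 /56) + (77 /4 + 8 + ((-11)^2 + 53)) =11923 /56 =212.91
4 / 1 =4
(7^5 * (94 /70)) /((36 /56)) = 1579858 /45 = 35107.96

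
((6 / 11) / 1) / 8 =3 / 44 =0.07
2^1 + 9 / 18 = 5 / 2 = 2.50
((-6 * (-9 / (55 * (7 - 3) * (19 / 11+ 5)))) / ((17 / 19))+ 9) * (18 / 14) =1023597 / 88060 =11.62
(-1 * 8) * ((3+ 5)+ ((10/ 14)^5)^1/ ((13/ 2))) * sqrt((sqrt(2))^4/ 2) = -14033424 * sqrt(2)/ 218491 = -90.83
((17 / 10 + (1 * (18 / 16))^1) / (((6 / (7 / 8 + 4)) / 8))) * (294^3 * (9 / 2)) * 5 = 41996810583 / 4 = 10499202645.75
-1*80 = -80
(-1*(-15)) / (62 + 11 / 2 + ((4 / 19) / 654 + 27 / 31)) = 5778090 / 26337031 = 0.22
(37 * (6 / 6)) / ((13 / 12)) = 444 / 13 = 34.15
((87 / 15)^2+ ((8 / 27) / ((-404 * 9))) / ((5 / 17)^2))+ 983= 124756862 / 122715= 1016.64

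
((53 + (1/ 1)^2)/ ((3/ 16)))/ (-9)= -32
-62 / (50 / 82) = -2542 / 25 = -101.68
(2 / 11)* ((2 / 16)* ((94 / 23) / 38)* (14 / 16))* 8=329 / 19228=0.02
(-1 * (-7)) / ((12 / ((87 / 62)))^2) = 5887 / 61504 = 0.10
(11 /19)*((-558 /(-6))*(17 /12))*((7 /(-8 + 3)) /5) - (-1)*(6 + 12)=-6379 /1900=-3.36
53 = 53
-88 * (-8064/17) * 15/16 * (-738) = -490976640/17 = -28880978.82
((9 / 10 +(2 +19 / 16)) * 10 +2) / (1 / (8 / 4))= 343 / 4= 85.75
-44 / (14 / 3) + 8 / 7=-58 / 7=-8.29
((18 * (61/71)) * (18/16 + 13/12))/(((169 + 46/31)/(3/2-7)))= -3307359/3001880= -1.10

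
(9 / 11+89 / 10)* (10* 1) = 1069 / 11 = 97.18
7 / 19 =0.37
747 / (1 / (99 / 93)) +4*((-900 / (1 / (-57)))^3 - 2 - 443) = 16740706427969471 / 31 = 540022787999015.19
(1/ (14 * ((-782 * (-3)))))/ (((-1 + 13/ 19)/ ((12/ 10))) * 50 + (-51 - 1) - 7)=-19/ 45029124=-0.00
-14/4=-7/2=-3.50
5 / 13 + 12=161 / 13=12.38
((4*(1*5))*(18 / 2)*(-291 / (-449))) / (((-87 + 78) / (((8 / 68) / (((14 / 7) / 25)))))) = -145500 / 7633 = -19.06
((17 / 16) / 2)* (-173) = -2941 / 32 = -91.91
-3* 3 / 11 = -0.82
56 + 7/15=56.47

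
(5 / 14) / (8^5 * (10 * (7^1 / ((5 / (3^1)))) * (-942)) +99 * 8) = -1 / 3630010608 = -0.00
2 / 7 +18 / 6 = 23 / 7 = 3.29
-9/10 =-0.90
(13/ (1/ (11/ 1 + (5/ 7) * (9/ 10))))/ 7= 2119/ 98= 21.62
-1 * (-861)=861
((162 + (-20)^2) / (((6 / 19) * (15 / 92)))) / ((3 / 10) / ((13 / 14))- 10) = -6385444 / 5661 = -1127.97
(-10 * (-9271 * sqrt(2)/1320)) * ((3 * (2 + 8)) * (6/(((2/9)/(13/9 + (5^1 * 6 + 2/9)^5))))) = 69014624671468375 * sqrt(2)/48114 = 2028545084850.13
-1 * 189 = -189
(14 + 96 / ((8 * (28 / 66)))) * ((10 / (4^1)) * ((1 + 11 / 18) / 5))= 2146 / 63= 34.06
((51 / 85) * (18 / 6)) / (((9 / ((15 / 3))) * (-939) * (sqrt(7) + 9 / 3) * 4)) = -1 / 2504 + sqrt(7) / 7512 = -0.00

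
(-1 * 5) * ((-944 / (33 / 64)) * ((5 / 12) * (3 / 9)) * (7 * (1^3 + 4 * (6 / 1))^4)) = 1032500000000 / 297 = 3476430976.43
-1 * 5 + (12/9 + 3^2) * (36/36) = 16/3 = 5.33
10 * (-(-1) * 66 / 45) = 44 / 3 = 14.67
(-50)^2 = 2500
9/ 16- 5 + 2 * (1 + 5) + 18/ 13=8.95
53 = 53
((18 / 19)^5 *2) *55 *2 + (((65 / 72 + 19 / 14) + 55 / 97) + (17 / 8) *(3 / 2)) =173.90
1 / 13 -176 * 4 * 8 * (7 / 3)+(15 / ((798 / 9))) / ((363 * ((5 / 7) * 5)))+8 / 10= -2356372901 / 179322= -13140.46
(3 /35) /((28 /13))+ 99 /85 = 20067 /16660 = 1.20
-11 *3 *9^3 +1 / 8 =-192455 / 8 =-24056.88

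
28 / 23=1.22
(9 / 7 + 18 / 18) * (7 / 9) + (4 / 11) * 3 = 284 / 99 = 2.87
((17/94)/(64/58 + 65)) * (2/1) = 0.01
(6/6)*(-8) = -8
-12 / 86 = -6 / 43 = -0.14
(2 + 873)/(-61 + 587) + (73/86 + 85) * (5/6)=3311465/45236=73.20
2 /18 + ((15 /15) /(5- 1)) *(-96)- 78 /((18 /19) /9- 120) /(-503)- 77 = -100.89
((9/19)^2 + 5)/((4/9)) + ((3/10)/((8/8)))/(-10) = 423267/36100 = 11.72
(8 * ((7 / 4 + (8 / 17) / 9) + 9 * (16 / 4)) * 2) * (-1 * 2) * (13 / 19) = -2406040 / 2907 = -827.67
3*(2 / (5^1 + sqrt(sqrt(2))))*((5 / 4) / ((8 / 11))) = -4125*2^(1 / 4) / 9968 - 165*2^(3 / 4) / 9968 + 825*sqrt(2) / 9968 + 20625 / 9968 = 1.67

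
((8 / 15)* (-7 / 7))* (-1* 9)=24 / 5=4.80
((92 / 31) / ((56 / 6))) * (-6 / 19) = -414 / 4123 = -0.10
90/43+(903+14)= 39521/43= 919.09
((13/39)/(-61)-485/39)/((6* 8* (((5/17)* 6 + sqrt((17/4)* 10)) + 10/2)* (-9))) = 1928803/32287788-1425637* sqrt(170)/322877880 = 0.00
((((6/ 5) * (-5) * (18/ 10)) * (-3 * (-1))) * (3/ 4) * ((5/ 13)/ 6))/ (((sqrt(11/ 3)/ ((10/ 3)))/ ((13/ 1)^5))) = -3855735 * sqrt(33)/ 22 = -1006795.97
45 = 45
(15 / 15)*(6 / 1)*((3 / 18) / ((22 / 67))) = 67 / 22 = 3.05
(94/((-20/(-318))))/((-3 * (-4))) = 2491/20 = 124.55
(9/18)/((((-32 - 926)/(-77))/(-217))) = -16709/1916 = -8.72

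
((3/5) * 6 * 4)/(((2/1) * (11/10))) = 72/11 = 6.55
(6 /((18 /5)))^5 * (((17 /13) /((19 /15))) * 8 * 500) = 1062500000 /20007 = 53106.41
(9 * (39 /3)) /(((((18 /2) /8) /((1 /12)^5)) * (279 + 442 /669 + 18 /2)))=2899 /2002205952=0.00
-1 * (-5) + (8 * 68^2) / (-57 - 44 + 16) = -2151 / 5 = -430.20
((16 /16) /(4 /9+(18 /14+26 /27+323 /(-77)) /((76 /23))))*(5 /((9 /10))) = -62700 /1631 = -38.44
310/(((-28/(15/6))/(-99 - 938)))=803675/28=28702.68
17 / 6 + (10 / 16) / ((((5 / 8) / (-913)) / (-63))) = 57521.83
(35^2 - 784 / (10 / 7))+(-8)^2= 3701 / 5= 740.20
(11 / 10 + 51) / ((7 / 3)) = 1563 / 70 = 22.33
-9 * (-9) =81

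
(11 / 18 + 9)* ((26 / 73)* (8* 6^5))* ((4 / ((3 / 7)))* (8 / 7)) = 165814272 / 73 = 2271428.38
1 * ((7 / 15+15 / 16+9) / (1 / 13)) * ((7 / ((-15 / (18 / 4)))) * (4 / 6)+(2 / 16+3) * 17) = 67161809 / 9600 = 6996.02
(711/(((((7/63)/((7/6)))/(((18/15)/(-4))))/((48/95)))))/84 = -13.47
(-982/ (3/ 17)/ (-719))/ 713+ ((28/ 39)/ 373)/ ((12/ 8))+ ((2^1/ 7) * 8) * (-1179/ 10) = -269.47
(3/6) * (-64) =-32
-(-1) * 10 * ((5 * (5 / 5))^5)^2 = 97656250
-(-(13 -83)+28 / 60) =-1057 / 15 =-70.47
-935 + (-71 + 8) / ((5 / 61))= -8518 / 5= -1703.60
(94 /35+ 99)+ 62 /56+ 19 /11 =160961 /1540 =104.52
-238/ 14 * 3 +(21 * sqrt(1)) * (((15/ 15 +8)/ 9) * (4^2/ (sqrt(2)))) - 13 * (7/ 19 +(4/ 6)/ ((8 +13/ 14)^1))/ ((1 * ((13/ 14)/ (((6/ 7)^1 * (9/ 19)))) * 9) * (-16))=-9202343/ 180500 +168 * sqrt(2)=186.61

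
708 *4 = 2832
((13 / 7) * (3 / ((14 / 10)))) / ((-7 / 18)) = -3510 / 343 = -10.23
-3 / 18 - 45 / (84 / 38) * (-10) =8543 / 42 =203.40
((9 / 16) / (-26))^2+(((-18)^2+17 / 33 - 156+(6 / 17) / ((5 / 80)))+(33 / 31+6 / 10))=2645862477083 / 15048084480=175.83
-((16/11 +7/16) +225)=-39933/176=-226.89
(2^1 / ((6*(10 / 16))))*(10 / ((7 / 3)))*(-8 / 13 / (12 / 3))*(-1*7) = 32 / 13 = 2.46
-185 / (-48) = 185 / 48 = 3.85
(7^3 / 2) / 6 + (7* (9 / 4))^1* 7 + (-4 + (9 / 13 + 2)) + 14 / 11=119089 / 858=138.80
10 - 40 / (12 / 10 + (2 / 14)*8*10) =1510 / 221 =6.83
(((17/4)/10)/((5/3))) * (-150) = -153/4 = -38.25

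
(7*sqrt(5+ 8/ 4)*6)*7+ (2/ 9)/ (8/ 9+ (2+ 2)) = 1/ 22+ 294*sqrt(7) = 777.90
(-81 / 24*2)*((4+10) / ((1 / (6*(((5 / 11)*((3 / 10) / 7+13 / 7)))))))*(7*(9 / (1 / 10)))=-3393495 / 11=-308499.55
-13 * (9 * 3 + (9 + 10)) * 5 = -2990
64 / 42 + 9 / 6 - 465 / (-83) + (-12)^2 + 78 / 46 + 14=13495711 / 80178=168.32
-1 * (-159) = 159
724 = 724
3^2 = 9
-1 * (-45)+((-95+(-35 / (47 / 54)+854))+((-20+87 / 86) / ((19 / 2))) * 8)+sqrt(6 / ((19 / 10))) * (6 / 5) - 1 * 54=695.93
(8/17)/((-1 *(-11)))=8/187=0.04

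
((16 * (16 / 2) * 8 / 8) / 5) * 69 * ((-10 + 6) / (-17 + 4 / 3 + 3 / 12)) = 423936 / 925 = 458.31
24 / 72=1 / 3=0.33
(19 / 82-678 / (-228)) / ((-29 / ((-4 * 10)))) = 99880 / 22591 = 4.42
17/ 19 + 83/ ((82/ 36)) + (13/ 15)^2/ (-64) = 418663549/ 11217600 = 37.32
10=10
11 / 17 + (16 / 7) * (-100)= -27123 / 119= -227.92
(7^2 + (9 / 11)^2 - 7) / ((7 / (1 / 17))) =5163 / 14399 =0.36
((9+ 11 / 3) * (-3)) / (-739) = 38 / 739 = 0.05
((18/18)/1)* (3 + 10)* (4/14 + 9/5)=949/35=27.11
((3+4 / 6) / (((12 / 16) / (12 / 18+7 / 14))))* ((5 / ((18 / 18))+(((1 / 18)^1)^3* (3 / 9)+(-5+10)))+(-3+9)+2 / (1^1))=24249533 / 236196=102.67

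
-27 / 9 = -3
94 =94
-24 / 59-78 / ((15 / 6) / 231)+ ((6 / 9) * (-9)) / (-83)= -176476482 / 24485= -7207.53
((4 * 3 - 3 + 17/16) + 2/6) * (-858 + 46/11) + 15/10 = -585727/66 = -8874.65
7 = 7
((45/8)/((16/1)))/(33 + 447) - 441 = -1806333/4096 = -441.00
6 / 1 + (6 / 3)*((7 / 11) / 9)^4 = 576362408 / 96059601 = 6.00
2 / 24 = 1 / 12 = 0.08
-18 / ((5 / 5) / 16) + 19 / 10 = -2861 / 10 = -286.10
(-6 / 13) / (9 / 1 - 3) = -1 / 13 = -0.08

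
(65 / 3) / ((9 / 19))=1235 / 27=45.74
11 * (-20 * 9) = -1980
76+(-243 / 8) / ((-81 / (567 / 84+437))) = 7757 / 32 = 242.41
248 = 248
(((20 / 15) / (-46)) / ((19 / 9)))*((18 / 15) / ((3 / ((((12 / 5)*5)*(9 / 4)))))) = -324 / 2185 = -0.15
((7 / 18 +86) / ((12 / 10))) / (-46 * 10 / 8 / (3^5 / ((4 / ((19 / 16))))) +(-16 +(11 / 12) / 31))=-41215275 / 9599519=-4.29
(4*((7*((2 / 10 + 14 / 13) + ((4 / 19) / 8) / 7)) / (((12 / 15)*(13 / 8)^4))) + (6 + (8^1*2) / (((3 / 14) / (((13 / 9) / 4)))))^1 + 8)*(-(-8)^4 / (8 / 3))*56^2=-228278778.82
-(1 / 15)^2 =-1 / 225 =-0.00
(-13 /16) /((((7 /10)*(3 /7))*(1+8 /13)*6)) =-845 /3024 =-0.28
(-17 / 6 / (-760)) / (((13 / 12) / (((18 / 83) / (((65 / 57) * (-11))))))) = -459 / 7714850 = -0.00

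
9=9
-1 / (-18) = 1 / 18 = 0.06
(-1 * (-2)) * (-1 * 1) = -2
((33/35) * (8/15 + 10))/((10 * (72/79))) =68651/63000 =1.09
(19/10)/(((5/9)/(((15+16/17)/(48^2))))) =5149/217600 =0.02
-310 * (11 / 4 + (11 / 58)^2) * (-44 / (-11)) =-3454.60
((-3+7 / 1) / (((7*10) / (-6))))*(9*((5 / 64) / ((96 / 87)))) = -783 / 3584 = -0.22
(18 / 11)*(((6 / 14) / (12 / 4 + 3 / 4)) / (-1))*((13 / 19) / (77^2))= -936 / 43370635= -0.00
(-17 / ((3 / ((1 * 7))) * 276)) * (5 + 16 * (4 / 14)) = -1139 / 828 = -1.38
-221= -221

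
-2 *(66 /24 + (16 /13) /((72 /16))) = -1415 /234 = -6.05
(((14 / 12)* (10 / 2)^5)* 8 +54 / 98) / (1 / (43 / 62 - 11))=-913254753 / 3038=-300610.52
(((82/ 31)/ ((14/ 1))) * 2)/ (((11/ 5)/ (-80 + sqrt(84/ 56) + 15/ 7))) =-223450/ 16709 + 205 * sqrt(6)/ 2387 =-13.16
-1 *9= -9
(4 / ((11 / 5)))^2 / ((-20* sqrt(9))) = -0.06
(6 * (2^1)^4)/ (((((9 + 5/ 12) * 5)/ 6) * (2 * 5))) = 3456/ 2825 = 1.22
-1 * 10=-10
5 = 5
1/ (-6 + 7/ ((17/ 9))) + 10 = 373/ 39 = 9.56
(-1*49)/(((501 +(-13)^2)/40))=-196/67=-2.93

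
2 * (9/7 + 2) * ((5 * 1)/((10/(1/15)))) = 23/105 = 0.22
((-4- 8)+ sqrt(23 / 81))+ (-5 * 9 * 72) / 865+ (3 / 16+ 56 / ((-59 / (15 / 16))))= -2686155 / 163312+ sqrt(23) / 9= -15.92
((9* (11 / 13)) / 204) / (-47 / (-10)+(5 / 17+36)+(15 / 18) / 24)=5940 / 6528509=0.00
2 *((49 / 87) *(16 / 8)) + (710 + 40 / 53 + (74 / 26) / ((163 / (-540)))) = 6874461902 / 9770709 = 703.58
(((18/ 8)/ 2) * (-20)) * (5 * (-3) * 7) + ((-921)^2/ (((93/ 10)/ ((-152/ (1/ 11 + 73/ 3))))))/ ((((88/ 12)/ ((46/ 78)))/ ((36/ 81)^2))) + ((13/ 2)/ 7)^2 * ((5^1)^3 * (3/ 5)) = -1887878717635/ 286489476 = -6589.70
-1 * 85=-85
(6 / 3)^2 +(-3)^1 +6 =7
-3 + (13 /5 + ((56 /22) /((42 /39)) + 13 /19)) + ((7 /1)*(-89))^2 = 405597572 /1045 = 388131.65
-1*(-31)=31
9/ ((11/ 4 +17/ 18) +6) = 324/ 349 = 0.93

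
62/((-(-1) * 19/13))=42.42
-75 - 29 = -104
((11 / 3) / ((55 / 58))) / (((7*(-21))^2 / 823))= 0.15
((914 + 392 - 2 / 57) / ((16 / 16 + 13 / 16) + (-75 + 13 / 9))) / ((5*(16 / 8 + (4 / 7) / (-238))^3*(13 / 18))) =-29043245205639 / 45926073376768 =-0.63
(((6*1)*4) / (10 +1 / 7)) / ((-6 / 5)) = -140 / 71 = -1.97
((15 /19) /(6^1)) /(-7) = -5 /266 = -0.02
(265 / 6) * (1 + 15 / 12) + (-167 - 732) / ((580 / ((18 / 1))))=2859 / 40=71.48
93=93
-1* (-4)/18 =2/9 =0.22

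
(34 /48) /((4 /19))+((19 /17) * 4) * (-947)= -4230.28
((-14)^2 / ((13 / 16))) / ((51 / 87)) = 90944 / 221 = 411.51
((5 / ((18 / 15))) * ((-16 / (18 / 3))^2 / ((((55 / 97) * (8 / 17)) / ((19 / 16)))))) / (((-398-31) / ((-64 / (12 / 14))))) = 8772680 / 382239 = 22.95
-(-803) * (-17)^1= -13651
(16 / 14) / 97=8 / 679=0.01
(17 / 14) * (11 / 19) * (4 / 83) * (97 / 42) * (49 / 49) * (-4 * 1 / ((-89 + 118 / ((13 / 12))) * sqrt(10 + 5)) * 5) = -943228 * sqrt(15) / 180123363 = -0.02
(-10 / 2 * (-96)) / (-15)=-32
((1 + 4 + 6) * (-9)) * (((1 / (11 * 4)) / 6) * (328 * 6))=-738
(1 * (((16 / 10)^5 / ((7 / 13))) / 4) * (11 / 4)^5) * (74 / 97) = 1239448496 / 2121875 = 584.13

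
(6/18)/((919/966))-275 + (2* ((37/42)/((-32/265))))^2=-25630311377/415005696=-61.76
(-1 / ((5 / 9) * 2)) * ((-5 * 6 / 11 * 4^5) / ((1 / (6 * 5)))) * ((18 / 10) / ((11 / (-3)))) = -4478976 / 121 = -37016.33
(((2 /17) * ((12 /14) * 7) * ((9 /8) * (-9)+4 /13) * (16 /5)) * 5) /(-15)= 8168 /1105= 7.39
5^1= 5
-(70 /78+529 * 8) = -165083 /39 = -4232.90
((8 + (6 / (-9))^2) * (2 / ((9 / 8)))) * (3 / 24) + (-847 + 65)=-63190 / 81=-780.12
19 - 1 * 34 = -15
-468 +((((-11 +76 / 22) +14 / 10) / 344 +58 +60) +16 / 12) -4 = -10009187 / 28380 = -352.68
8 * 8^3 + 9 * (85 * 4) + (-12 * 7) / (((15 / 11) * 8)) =71483 / 10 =7148.30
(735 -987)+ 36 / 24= -501 / 2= -250.50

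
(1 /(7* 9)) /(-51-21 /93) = -31 /100044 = -0.00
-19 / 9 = -2.11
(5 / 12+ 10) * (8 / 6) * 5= 69.44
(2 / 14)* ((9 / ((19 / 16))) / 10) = 72 / 665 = 0.11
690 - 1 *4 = 686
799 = 799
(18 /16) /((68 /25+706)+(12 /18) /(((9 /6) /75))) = 0.00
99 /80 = 1.24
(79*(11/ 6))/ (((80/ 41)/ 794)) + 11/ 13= 183883909/ 3120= 58937.15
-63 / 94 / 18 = -7 / 188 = -0.04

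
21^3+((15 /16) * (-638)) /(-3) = 75683 /8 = 9460.38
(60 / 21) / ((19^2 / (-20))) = -0.16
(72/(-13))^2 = 5184/169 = 30.67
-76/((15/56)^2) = -238336/225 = -1059.27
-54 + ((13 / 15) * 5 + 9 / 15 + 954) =13574 / 15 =904.93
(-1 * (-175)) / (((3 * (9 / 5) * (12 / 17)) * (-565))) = -2975 / 36612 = -0.08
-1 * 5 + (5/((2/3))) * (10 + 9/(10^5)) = 2800027/40000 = 70.00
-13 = -13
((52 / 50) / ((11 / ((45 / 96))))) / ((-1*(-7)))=39 / 6160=0.01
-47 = -47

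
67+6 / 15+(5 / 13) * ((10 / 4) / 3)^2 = 158341 / 2340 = 67.67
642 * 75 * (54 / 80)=130005 / 4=32501.25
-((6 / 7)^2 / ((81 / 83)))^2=-110224 / 194481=-0.57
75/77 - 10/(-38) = 1.24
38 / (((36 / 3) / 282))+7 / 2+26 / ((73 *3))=896.62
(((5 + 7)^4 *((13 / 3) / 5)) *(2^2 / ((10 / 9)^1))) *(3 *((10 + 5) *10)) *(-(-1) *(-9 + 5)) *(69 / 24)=-334803456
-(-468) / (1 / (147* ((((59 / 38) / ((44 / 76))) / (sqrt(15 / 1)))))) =676494* sqrt(15) / 55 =47637.27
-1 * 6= -6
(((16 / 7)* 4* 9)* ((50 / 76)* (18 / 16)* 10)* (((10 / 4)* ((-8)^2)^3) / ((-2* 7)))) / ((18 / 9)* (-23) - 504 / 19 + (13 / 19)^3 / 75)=718626816000000 / 1828050497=393111.03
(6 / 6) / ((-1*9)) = -1 / 9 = -0.11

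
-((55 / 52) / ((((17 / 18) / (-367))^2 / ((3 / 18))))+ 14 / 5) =-1000171021 / 37570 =-26621.53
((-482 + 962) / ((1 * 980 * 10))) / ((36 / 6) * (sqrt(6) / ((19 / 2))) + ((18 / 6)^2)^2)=0.00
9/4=2.25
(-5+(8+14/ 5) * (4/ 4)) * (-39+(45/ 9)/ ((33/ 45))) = -10266/ 55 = -186.65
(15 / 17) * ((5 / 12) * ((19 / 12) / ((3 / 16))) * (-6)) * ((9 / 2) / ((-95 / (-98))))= -1470 / 17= -86.47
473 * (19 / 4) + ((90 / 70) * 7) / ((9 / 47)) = 9175 / 4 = 2293.75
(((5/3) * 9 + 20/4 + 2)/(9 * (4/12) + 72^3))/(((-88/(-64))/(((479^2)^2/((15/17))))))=14318942914832/5598765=2557518.12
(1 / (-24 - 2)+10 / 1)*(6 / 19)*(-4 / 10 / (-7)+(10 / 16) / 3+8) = 256891 / 9880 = 26.00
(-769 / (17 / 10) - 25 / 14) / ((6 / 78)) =-1405105 / 238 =-5903.80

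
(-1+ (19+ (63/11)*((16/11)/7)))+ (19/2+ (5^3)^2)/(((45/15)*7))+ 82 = 204657/242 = 845.69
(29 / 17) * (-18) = -522 / 17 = -30.71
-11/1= -11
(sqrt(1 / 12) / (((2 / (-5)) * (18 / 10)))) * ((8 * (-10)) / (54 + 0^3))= 250 * sqrt(3) / 729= 0.59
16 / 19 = 0.84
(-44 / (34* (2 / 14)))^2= 82.06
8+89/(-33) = 175/33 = 5.30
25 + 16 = 41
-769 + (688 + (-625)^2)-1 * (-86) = 390630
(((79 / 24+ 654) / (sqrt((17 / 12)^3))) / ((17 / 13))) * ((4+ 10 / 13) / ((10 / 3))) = 293415 * sqrt(51) / 4913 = 426.50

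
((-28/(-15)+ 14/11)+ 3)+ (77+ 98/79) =1099892/13035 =84.38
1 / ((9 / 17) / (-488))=-8296 / 9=-921.78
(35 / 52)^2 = 1225 / 2704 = 0.45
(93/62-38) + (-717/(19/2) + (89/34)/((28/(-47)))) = -2104857/18088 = -116.37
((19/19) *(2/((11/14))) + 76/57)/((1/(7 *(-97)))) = -86912/33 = -2633.70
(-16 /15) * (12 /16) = -4 /5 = -0.80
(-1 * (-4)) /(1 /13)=52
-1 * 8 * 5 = -40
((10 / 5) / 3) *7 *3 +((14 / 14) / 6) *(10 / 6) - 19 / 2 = 43 / 9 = 4.78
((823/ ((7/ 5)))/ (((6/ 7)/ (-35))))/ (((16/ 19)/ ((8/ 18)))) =-2736475/ 216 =-12668.87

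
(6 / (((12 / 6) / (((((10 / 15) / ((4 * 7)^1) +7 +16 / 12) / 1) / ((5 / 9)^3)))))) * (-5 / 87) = -85293 / 10150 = -8.40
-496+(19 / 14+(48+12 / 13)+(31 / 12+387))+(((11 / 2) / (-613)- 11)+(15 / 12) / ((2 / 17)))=-75669085 / 1338792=-56.52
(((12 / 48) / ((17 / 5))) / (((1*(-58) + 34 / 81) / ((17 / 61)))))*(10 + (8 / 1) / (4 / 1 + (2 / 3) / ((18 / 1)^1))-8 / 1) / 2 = -87885 / 124043744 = -0.00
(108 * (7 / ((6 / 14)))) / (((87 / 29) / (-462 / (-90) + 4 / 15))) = 15876 / 5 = 3175.20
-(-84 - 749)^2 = -693889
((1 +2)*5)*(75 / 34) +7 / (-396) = 222631 / 6732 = 33.07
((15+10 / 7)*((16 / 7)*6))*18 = 198720 / 49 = 4055.51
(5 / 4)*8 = 10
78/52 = 3/2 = 1.50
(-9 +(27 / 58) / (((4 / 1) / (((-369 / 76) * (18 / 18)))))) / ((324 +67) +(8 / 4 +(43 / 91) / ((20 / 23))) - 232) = -0.06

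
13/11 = 1.18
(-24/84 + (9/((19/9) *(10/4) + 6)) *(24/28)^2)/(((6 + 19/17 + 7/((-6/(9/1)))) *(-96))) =221/238728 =0.00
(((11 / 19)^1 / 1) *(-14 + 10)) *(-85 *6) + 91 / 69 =1182.37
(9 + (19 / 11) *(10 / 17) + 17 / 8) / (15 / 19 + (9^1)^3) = 345097 / 20743536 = 0.02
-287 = -287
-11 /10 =-1.10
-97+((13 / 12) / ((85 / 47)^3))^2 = -5266202746859399 / 54309530250000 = -96.97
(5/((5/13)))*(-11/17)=-143/17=-8.41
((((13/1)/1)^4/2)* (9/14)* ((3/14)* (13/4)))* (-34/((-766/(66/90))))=624886119/3002720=208.11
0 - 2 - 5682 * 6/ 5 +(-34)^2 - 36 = -28502/ 5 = -5700.40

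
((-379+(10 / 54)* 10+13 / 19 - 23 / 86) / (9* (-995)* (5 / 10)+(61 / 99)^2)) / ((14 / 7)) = 6033290505 / 143400678242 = 0.04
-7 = -7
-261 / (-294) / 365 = 87 / 35770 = 0.00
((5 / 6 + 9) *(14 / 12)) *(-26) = -5369 / 18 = -298.28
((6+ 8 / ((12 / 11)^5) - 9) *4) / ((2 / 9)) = 67739 / 1728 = 39.20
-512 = -512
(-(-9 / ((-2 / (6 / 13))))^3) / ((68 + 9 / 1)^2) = -19683 / 13026013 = -0.00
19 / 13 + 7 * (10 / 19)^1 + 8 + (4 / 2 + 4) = 4729 / 247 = 19.15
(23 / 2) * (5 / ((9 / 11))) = 1265 / 18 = 70.28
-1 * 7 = -7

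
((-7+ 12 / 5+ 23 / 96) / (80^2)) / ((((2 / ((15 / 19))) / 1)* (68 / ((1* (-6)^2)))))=-18837 / 132300800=-0.00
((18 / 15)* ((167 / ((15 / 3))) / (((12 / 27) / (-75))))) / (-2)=13527 / 4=3381.75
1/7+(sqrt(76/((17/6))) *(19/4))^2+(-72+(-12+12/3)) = 125033/238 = 525.35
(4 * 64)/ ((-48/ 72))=-384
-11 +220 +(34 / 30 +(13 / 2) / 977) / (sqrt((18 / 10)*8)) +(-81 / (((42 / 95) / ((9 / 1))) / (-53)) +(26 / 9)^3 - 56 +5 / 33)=33413*sqrt(10) / 351720 +9831187007 / 112266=87570.78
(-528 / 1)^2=278784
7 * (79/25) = 553/25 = 22.12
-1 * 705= -705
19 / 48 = 0.40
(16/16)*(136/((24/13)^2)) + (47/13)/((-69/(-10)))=40.43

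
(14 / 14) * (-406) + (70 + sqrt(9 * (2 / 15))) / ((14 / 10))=-356 + sqrt(30) / 7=-355.22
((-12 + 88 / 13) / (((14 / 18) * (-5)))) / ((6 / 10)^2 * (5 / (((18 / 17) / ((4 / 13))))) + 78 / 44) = 0.59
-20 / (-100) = 0.20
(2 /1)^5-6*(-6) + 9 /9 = 69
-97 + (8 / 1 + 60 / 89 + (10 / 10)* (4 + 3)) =-7238 / 89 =-81.33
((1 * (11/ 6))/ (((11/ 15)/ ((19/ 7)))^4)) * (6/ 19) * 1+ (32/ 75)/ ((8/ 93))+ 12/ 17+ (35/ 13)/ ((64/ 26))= 5016208246561/ 43461941600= 115.42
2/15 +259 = 3887/15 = 259.13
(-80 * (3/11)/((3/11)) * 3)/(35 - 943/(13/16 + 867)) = -3332400/470887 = -7.08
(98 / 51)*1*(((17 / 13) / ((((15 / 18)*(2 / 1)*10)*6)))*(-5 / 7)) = -7 / 390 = -0.02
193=193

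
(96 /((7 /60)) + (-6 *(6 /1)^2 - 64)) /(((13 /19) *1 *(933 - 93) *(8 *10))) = 361 /30576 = 0.01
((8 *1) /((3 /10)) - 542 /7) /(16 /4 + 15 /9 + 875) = -533 /9247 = -0.06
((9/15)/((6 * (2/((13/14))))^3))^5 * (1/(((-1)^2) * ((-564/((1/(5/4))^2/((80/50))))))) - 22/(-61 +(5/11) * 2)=10517619439063817185589815207388790009623/28727877889343732064864595221676032000000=0.37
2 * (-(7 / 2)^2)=-49 / 2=-24.50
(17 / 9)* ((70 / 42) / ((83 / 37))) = 3145 / 2241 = 1.40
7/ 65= 0.11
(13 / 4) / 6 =0.54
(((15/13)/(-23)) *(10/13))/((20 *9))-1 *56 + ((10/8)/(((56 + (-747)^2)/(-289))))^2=-130159246997257243/2324263387012944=-56.00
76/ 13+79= 84.85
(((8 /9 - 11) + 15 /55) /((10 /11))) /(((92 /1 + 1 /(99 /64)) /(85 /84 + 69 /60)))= -1216039 /4815300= -0.25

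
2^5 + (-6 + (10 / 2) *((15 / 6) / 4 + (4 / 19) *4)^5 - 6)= 4380101627355 / 81136812032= 53.98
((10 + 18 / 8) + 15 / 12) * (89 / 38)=2403 / 76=31.62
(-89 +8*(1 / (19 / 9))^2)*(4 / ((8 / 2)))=-31481 / 361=-87.20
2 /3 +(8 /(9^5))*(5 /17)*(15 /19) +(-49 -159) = -1318144066 /6357609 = -207.33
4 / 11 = 0.36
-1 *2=-2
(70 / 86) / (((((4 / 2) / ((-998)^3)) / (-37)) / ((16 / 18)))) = 5148982118560 / 387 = 13304863355.45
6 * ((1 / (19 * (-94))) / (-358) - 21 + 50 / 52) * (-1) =499681683 / 4156022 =120.23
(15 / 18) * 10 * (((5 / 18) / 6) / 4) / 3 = 125 / 3888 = 0.03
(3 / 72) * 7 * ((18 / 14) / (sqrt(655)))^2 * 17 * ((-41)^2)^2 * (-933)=-1210123670967 / 36680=-32991375.98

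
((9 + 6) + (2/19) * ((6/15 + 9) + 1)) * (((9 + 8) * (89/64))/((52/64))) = 2313377/4940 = 468.29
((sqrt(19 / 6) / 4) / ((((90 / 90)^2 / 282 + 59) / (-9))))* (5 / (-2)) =2115* sqrt(114) / 133112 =0.17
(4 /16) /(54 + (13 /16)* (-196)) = -1 /421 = -0.00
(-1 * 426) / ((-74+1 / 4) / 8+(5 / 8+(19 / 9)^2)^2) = -178879104 / 6972859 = -25.65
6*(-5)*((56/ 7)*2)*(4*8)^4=-503316480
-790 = -790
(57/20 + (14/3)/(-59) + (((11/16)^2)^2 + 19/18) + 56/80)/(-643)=-826467119/111880765440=-0.01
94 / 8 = 11.75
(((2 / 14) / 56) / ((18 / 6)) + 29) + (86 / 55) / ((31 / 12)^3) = 56055976033 / 1926881880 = 29.09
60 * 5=300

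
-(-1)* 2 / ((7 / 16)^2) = 512 / 49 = 10.45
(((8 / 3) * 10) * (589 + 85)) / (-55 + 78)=53920 / 69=781.45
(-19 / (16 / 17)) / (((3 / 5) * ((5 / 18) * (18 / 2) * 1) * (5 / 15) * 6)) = -323 / 48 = -6.73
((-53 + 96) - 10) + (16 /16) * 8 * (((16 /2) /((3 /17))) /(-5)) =-593 /15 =-39.53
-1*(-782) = 782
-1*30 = -30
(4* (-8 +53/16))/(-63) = 25/84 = 0.30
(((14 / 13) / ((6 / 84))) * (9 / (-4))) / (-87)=0.39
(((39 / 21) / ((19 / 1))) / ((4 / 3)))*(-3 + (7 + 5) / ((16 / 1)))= -351 / 2128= -0.16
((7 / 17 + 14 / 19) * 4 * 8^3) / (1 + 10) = 759808 / 3553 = 213.85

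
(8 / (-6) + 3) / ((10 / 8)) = 4 / 3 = 1.33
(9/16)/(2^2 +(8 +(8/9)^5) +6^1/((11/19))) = 0.02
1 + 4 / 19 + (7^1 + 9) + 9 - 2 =460 / 19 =24.21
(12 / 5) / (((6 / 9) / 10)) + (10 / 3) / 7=766 / 21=36.48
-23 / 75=-0.31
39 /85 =0.46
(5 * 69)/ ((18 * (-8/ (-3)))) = 115/ 16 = 7.19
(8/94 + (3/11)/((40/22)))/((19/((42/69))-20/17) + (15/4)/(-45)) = 78897/10052125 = 0.01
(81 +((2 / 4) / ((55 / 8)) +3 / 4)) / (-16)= -18001 / 3520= -5.11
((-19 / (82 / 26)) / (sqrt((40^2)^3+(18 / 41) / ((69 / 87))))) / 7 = -247 *sqrt(3642363904492246) / 1108545536149814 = -0.00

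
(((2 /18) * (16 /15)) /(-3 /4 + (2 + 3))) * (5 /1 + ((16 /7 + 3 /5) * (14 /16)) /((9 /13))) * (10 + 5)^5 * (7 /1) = 21791000 /17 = 1281823.53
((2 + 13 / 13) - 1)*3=6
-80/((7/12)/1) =-137.14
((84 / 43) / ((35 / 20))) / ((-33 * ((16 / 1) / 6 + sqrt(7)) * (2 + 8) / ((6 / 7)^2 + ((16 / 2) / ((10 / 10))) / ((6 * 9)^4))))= -1224441632 / 20528680095 + 153055204 * sqrt(7) / 6842893365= -0.00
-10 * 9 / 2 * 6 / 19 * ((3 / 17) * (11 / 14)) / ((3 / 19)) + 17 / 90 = -131627 / 10710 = -12.29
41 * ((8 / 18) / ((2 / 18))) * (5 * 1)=820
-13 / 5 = -2.60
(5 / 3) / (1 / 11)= 55 / 3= 18.33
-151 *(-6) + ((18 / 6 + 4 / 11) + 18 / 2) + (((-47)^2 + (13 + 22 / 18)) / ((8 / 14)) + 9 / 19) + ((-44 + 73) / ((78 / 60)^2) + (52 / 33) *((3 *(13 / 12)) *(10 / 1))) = 6202457011 / 1271556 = 4877.85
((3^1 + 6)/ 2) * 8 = 36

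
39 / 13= 3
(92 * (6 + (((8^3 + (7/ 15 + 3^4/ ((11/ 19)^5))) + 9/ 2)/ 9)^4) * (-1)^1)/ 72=-120891895987407949629115651432576489321463/ 64354847410251832292961955380000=-1878520435.56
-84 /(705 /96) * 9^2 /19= -217728 /4465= -48.76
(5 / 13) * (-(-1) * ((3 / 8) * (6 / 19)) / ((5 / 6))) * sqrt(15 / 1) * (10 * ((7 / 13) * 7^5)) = 15882615 * sqrt(15) / 3211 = 19156.99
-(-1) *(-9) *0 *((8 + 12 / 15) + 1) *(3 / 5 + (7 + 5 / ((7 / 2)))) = 0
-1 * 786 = -786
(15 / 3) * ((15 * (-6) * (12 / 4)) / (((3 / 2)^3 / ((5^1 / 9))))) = -2000 / 9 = -222.22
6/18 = 1/3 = 0.33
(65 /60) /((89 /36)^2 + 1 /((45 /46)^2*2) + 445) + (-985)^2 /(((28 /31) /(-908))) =-33302032091077675 /34143557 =-975353332.14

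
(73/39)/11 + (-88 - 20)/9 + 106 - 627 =-228584/429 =-532.83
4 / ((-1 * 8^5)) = -1 / 8192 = -0.00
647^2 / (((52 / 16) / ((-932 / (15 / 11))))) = -17166317872 / 195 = -88032399.34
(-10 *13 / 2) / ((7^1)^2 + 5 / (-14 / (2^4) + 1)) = -65 / 89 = -0.73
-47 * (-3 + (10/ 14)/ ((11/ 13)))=7802/ 77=101.32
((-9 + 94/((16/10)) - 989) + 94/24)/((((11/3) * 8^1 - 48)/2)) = 1403/14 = 100.21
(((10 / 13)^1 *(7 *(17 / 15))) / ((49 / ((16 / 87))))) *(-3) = -544 / 7917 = -0.07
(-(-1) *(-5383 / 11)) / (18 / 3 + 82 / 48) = -63.49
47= 47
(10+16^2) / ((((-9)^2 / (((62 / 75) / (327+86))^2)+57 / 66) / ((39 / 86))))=219327108 / 36759433365899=0.00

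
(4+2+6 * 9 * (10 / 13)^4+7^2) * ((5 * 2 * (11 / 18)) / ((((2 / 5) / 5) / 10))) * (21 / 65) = 18239.84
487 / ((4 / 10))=2435 / 2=1217.50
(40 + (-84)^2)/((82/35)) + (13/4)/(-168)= 83448427/27552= 3028.76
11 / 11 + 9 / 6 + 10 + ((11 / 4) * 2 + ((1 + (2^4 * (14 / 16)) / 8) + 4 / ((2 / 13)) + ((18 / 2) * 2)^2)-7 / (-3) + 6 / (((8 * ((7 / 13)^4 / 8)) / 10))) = 31313197 / 28812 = 1086.81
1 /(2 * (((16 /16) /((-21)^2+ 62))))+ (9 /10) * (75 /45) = 253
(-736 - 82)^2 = 669124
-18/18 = -1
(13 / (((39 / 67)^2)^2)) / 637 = 20151121 / 113358609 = 0.18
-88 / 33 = -8 / 3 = -2.67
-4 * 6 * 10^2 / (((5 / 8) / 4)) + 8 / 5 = -76792 / 5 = -15358.40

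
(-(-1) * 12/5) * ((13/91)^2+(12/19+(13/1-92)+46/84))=-869186/4655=-186.72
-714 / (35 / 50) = -1020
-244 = -244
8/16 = 1/2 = 0.50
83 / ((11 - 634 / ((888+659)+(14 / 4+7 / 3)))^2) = 7204938587 / 9738334489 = 0.74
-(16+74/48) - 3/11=-4703/264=-17.81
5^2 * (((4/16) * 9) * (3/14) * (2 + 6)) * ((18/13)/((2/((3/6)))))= 6075/182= 33.38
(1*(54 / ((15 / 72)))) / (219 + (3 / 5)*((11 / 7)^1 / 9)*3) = 2268 / 1919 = 1.18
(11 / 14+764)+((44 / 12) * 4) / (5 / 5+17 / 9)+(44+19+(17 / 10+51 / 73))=27743203 / 33215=835.26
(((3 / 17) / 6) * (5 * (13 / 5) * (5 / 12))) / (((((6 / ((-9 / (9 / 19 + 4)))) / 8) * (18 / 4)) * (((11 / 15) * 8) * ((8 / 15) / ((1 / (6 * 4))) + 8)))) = -475 / 610368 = -0.00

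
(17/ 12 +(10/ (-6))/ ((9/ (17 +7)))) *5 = -545/ 36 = -15.14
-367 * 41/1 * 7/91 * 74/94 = -556739/611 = -911.19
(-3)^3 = -27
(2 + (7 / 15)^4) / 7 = 103651 / 354375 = 0.29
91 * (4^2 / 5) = 291.20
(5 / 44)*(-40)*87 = -4350 / 11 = -395.45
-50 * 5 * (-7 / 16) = 875 / 8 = 109.38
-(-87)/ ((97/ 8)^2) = 5568/ 9409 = 0.59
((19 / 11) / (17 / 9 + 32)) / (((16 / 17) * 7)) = 2907 / 375760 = 0.01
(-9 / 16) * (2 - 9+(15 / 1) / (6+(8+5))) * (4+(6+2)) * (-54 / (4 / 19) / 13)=-43011 / 52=-827.13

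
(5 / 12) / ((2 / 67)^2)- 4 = 463.60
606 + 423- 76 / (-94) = 48401 / 47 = 1029.81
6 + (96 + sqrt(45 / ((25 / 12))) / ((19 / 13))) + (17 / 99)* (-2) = 104.84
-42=-42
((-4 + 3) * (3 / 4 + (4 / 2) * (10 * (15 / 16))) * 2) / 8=-39 / 8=-4.88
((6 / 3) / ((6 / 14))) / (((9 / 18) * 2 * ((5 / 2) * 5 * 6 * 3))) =14 / 675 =0.02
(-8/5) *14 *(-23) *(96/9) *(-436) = -35940352/15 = -2396023.47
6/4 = 3/2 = 1.50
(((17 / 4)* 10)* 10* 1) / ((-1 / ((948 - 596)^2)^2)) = -6524685516800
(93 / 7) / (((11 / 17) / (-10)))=-15810 / 77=-205.32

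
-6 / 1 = -6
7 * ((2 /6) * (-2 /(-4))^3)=7 /24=0.29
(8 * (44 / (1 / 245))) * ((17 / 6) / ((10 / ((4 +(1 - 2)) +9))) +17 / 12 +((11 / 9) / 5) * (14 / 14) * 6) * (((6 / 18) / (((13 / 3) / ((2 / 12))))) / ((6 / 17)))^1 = 531454 / 27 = 19683.48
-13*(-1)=13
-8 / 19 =-0.42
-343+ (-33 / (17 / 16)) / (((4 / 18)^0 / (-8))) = -1607 / 17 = -94.53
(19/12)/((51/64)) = 304/153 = 1.99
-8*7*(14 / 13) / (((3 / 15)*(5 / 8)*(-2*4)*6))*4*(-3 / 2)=-784 / 13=-60.31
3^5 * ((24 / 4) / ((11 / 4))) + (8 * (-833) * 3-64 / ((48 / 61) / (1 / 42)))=-13488382 / 693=-19463.75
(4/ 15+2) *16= 544/ 15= 36.27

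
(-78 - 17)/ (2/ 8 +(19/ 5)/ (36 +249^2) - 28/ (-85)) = -2003795100/ 12222581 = -163.94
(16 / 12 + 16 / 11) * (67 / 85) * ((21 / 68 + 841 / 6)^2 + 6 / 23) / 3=115047488431 / 7959060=14454.91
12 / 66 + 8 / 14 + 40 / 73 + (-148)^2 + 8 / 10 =615670974 / 28105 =21906.10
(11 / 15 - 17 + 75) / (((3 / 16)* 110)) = 7048 / 2475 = 2.85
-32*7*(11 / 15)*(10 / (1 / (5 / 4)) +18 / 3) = -45584 / 15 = -3038.93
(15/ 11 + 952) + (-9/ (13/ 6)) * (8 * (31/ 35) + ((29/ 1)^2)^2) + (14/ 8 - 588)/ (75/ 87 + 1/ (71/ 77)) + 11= -235689638673959/ 80240160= -2937302.70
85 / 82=1.04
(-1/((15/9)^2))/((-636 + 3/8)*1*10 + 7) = 36/634925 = 0.00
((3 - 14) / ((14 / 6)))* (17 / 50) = -561 / 350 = -1.60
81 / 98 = 0.83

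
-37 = -37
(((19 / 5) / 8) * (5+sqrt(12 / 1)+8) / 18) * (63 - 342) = -7657 / 80 - 589 * sqrt(3) / 40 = -121.22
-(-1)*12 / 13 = 12 / 13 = 0.92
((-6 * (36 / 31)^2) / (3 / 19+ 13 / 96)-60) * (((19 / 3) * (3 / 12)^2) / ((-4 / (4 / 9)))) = 71299913 / 18508860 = 3.85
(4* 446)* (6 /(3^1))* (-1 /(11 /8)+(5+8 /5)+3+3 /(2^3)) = 1814774 /55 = 32995.89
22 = 22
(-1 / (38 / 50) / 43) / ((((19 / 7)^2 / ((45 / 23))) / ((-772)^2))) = -32853618000 / 6783551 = -4843.13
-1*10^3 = -1000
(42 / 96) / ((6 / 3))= 7 / 32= 0.22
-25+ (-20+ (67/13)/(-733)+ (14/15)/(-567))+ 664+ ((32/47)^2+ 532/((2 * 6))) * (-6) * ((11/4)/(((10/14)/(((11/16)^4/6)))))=778327720546617275/1340877916864512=580.46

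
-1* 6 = -6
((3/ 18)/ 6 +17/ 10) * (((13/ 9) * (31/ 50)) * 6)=125333/ 13500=9.28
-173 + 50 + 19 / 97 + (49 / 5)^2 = -64903 / 2425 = -26.76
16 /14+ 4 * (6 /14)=20 /7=2.86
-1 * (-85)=85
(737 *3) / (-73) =-2211 / 73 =-30.29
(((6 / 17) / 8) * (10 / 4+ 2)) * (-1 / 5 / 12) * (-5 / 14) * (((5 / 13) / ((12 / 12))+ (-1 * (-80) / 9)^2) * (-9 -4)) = -83605 / 68544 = -1.22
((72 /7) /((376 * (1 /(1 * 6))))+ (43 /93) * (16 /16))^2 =367450561 /936176409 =0.39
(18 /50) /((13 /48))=432 /325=1.33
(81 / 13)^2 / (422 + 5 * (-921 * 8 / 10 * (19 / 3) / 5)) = -405 / 44278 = -0.01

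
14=14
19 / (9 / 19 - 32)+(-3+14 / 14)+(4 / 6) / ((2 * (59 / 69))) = -78204 / 35341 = -2.21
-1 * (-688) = 688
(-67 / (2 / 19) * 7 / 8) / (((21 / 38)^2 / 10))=-2297765 / 126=-18236.23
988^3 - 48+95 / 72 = 69438976223 / 72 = 964430225.32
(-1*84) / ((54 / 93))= -434 / 3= -144.67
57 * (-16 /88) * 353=-40242 /11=-3658.36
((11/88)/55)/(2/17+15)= 17/113080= 0.00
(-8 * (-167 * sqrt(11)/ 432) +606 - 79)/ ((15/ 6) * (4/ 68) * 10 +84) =2839 * sqrt(11)/ 78462 +8959/ 1453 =6.29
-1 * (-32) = 32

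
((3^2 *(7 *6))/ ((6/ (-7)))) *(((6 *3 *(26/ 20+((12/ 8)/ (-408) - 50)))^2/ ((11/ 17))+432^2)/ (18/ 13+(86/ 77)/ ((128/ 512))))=-16502367011098059/ 159337600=-103568567.69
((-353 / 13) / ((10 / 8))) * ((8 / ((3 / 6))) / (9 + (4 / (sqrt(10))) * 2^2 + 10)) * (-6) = 86.68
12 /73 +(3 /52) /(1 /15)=3909 /3796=1.03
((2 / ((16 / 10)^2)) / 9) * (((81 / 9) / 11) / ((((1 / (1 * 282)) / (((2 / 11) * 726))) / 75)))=793125 / 4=198281.25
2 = 2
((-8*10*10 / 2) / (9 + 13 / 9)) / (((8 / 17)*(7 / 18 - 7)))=4050 / 329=12.31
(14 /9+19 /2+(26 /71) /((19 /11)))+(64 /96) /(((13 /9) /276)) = 43767779 /315666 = 138.65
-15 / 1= -15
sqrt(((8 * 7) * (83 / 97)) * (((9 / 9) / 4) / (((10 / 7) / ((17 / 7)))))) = sqrt(4790345) / 485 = 4.51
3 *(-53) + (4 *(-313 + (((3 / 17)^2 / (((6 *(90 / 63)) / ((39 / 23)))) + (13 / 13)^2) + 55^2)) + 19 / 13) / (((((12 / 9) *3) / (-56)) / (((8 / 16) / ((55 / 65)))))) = -32883248819 / 365585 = -89946.93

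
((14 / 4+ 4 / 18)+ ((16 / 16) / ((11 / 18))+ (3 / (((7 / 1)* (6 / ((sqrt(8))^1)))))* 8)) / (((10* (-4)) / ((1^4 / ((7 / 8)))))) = -1061 / 6930 - 8* sqrt(2) / 245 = -0.20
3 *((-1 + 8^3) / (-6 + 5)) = -1533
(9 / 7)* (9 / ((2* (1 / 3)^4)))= 6561 / 14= 468.64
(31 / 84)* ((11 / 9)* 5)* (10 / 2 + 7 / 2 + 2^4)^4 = 1404140815 / 1728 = 812581.49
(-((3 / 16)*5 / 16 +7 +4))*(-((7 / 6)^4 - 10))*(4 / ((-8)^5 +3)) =29892529 / 2717660160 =0.01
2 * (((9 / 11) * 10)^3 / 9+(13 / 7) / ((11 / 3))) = 1143438 / 9317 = 122.73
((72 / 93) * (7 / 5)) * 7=1176 / 155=7.59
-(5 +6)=-11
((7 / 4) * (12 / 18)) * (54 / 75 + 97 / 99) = 29449 / 14850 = 1.98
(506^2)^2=65554433296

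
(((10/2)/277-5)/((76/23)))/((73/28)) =-222180/384199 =-0.58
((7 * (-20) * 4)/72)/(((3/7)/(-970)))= 475300/27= 17603.70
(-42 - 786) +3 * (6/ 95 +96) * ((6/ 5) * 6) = 592308/ 475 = 1246.96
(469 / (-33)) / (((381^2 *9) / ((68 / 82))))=-15946 / 1767625497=-0.00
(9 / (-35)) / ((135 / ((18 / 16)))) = -3 / 1400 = -0.00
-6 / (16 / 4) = -3 / 2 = -1.50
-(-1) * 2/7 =2/7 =0.29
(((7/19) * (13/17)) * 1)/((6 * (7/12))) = 26/323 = 0.08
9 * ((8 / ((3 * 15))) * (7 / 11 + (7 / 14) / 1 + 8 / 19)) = 2604 / 1045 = 2.49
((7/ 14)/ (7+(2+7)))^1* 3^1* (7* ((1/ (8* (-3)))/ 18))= -7/ 4608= -0.00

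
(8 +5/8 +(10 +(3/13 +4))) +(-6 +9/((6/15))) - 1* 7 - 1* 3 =3053/104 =29.36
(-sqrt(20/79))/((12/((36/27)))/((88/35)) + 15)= -176 *sqrt(395)/129165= -0.03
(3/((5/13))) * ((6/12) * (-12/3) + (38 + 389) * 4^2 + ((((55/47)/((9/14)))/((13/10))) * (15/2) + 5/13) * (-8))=2471950/47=52594.68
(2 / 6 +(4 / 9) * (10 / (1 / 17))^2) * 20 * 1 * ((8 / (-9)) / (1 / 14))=-258950720 / 81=-3196922.47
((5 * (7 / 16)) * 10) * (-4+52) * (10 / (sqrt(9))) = 3500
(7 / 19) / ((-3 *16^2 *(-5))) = 7 / 72960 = 0.00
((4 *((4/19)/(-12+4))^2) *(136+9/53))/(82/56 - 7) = -202076/2965615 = -0.07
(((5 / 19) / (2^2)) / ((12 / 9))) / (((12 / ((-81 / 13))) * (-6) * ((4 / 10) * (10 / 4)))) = 135 / 31616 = 0.00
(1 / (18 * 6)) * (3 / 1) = 1 / 36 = 0.03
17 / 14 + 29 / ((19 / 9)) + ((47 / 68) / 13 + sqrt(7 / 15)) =sqrt(105) / 15 + 1764085 / 117572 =15.69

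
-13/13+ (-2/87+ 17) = 1390/87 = 15.98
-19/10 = -1.90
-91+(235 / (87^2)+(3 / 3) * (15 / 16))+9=-9813233 / 121104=-81.03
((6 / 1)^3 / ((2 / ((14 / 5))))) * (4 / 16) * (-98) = -37044 / 5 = -7408.80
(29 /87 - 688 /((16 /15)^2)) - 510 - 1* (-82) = -49553 /48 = -1032.35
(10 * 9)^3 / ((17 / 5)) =3645000 / 17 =214411.76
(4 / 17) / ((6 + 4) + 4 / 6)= 3 / 136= 0.02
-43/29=-1.48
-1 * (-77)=77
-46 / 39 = -1.18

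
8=8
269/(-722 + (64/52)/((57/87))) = -0.37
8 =8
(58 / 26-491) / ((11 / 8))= -50832 / 143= -355.47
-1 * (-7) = 7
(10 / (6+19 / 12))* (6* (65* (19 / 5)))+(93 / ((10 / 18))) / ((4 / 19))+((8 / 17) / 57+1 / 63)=2749.46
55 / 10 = 11 / 2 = 5.50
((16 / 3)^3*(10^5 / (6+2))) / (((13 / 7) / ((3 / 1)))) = 358400000 / 117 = 3063247.86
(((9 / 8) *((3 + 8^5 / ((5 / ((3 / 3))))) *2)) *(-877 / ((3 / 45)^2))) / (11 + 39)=-2328805971 / 40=-58220149.28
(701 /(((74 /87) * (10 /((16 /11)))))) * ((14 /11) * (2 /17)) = 6830544 /380545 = 17.95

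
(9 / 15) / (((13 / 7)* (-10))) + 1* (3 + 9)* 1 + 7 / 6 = 12806 / 975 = 13.13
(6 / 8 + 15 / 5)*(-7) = -105 / 4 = -26.25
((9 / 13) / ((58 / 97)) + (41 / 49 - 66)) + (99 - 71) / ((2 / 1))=-1847501 / 36946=-50.01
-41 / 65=-0.63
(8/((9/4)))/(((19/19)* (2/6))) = 32/3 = 10.67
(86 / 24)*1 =43 / 12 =3.58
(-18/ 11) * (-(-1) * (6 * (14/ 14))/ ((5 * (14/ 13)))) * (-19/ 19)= 702/ 385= 1.82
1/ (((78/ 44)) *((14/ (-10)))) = -110/ 273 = -0.40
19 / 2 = 9.50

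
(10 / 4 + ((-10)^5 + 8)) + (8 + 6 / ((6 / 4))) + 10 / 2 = -199945 / 2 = -99972.50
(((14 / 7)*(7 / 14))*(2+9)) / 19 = 0.58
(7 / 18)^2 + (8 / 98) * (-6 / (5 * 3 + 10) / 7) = 412399 / 2778300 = 0.15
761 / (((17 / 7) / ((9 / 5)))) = 47943 / 85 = 564.04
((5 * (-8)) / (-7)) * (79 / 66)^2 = 62410 / 7623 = 8.19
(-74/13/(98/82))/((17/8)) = -24272/10829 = -2.24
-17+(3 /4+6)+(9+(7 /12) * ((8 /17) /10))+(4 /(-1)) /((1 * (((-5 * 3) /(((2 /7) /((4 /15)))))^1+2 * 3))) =-737 /1020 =-0.72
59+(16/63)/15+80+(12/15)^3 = 3296371/23625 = 139.53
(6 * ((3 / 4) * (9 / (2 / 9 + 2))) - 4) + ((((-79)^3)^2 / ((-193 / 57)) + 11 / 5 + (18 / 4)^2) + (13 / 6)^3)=-7482231876054059 / 104220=-71792668164.02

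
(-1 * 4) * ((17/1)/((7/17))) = -1156/7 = -165.14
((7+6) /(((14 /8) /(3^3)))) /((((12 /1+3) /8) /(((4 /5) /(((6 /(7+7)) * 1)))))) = 4992 /25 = 199.68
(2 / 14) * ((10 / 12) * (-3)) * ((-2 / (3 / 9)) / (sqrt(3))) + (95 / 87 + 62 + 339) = 5 * sqrt(3) / 7 + 34982 / 87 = 403.33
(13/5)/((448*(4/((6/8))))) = 0.00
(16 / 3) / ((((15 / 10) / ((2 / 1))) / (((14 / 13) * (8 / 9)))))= 6.81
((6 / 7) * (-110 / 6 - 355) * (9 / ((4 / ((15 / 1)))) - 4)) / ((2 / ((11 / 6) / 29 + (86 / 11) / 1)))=-35902300 / 957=-37515.46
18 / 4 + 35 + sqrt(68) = 2 * sqrt(17) + 79 / 2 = 47.75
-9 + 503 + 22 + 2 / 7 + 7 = 3663 / 7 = 523.29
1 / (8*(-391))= -1 / 3128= -0.00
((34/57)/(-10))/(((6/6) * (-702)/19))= 17/10530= 0.00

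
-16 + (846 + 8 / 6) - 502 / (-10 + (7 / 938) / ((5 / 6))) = 8851928 / 10041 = 881.58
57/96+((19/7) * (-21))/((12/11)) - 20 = -2293/32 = -71.66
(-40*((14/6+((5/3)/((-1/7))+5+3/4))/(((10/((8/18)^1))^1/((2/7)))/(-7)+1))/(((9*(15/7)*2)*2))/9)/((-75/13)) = 7826/2241675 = 0.00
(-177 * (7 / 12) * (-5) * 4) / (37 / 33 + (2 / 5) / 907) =309037575 / 167861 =1841.03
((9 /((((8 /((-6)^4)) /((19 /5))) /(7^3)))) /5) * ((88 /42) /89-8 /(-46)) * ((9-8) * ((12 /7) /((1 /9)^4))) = 844086032.00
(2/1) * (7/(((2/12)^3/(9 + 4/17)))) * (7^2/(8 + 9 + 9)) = 11631816/221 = 52632.65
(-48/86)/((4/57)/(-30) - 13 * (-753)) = -20520/359892499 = -0.00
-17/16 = -1.06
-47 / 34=-1.38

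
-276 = -276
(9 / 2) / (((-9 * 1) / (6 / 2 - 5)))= 1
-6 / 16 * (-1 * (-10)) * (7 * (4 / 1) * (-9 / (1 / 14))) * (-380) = -5027400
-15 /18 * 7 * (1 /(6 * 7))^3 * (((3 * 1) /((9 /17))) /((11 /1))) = -85 /2095632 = -0.00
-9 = -9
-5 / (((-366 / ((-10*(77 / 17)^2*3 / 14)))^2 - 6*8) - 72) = 89676125 / 909100436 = 0.10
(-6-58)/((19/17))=-1088/19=-57.26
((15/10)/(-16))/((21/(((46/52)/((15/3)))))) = -23/29120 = -0.00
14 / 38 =7 / 19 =0.37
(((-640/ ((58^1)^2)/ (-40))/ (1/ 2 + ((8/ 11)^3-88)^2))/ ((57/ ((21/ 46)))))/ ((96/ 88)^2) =1500512167/ 359877336294727476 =0.00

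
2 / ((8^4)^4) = 1 / 140737488355328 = 0.00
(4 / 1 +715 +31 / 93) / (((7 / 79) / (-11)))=-1875302 / 21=-89300.10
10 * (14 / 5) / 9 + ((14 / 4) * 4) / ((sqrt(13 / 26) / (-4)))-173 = -1529 / 9-56 * sqrt(2) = -249.08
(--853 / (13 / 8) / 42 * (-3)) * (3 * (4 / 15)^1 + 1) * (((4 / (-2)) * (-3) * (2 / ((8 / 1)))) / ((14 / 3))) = -69093 / 3185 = -21.69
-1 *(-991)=991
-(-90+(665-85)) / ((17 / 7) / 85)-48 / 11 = -188698 / 11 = -17154.36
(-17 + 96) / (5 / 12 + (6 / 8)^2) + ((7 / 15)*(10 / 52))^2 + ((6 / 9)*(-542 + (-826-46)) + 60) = -229323937 / 285948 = -801.98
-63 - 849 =-912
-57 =-57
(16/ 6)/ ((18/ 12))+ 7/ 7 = 25/ 9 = 2.78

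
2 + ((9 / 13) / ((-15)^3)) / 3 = 29249 / 14625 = 2.00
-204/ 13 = -15.69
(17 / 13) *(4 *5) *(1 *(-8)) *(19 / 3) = -51680 / 39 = -1325.13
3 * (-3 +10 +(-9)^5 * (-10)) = 1771491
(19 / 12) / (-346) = -19 / 4152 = -0.00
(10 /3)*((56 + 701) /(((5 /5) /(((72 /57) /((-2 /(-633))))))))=19167240 /19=1008802.11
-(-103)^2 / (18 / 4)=-21218 / 9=-2357.56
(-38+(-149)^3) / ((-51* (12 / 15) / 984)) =1356274670 / 17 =79780862.94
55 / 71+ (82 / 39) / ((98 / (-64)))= -0.60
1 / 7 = 0.14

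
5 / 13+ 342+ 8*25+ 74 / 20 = 70991 / 130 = 546.08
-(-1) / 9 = 1 / 9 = 0.11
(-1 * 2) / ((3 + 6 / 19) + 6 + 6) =-38 / 291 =-0.13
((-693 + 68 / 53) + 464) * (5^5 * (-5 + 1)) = 2846462.26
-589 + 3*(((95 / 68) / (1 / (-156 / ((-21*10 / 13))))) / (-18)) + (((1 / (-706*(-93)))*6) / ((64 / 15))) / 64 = -9460948709141 / 16001642496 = -591.25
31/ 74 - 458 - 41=-36895/ 74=-498.58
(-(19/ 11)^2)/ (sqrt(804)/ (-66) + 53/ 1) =-57399/ 1019600-361 * sqrt(201)/ 11215600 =-0.06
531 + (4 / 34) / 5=45137 / 85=531.02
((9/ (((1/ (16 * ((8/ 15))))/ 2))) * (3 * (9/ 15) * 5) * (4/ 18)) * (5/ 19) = 1536/ 19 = 80.84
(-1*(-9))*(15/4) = 135/4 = 33.75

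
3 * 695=2085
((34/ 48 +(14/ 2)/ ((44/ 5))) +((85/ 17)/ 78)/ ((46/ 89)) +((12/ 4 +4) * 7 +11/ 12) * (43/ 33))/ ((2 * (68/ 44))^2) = 173669815/ 24886368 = 6.98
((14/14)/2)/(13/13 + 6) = 1/14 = 0.07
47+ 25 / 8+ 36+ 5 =729 / 8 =91.12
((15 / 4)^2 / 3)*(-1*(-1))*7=525 / 16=32.81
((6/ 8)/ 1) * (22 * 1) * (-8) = -132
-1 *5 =-5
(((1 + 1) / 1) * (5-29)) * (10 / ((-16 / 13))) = 390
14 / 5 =2.80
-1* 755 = -755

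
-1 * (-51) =51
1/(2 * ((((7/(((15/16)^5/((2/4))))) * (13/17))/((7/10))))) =2581875/27262976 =0.09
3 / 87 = 1 / 29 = 0.03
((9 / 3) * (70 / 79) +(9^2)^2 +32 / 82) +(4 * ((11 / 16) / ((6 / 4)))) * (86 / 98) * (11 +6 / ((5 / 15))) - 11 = 6284674619 / 952266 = 6599.70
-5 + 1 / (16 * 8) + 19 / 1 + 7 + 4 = 3201 / 128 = 25.01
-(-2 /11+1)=-9 /11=-0.82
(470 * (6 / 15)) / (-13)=-188 / 13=-14.46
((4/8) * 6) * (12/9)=4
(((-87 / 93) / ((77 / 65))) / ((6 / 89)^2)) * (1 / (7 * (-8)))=14931085 / 4812192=3.10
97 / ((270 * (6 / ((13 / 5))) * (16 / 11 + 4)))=13871 / 486000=0.03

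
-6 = -6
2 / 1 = 2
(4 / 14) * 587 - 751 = -4083 / 7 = -583.29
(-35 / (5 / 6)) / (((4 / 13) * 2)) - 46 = -457 / 4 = -114.25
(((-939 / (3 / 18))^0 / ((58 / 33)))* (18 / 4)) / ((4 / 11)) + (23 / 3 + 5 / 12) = 21053 / 1392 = 15.12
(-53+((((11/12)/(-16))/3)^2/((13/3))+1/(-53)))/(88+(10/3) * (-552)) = 4039919347/133498699776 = 0.03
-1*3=-3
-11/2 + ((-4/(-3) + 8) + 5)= 53/6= 8.83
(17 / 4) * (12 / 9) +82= 263 / 3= 87.67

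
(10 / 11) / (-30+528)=5 / 2739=0.00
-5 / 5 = -1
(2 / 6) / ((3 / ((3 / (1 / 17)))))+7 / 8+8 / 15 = 283 / 40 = 7.08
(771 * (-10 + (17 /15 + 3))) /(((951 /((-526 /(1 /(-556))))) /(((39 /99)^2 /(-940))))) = 25404482896 /110625075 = 229.64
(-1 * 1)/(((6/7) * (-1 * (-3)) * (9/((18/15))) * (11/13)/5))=-91/297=-0.31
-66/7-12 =-150/7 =-21.43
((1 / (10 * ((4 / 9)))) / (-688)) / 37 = -9 / 1018240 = -0.00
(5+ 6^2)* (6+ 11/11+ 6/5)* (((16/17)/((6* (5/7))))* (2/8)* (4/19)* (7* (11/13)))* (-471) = -1138010104/104975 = -10840.77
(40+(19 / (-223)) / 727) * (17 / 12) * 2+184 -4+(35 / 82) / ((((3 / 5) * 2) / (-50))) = 5494679371 / 19940883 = 275.55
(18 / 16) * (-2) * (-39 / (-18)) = -39 / 8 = -4.88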